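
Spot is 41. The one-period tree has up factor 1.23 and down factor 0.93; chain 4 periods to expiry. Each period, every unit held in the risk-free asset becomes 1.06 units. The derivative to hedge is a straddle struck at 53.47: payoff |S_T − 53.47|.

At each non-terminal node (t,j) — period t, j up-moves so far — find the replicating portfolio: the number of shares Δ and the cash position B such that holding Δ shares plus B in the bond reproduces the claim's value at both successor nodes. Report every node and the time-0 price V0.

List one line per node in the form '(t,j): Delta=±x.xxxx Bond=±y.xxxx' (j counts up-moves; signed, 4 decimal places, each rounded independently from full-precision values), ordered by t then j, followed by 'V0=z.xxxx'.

(0,0): Delta=0.0187 Bond=8.0539
(1,0): Delta=-0.4807 Bond=27.5770
(1,1): Delta=0.5124 Bond=-16.3611
(2,0): Delta=-0.9863 Bond=47.1606
(2,1): Delta=0.0192 Bond=5.7860
(2,2): Delta=1.0000 Bond=-47.5881
(3,0): Delta=-1.0000 Bond=50.4434
(3,1): Delta=-0.9727 Bond=49.3976
(3,2): Delta=1.0000 Bond=-50.4434
(3,3): Delta=1.0000 Bond=-50.4434
V0=8.8198

Since d<R<u, set p* = (R−d)/(u−d) = 0.4333; price each node as the discounted p*-expectation of its children.
At expiry t=4: V(4,0)=22.7999, V(4,1)=12.9063, V(4,2)=0.1788, V(4,3)=17.4849, V(4,4)=40.3735
  t=3,j=0: stock 32.9786 → up 40.5637 (V=12.9063), down 30.6701 (V=22.7999). Price 17.4648; hedge Δ=-1.0000, bond B=50.4434.
  t=3,j=1: stock 43.6169 → up 53.6488 (V=0.1788), down 40.5637 (V=12.9063). Price 6.9727; hedge Δ=-0.9727, bond B=49.3976.
  t=3,j=2: stock 57.6869 → up 70.9549 (V=17.4849), down 53.6488 (V=0.1788). Price 7.2435; hedge Δ=1.0000, bond B=-50.4434.
  t=3,j=3: stock 76.2955 → up 93.8435 (V=40.3735), down 70.9549 (V=17.4849). Price 25.8522; hedge Δ=1.0000, bond B=-50.4434.
  t=2,j=0: stock 35.4609 → up 43.6169 (V=6.9727), down 32.9786 (V=17.4648). Price 12.1870; hedge Δ=-0.9863, bond B=47.1606.
  t=2,j=1: stock 46.8999 → up 57.6869 (V=7.2435), down 43.6169 (V=6.9727). Price 6.6887; hedge Δ=0.0192, bond B=5.7860.
  t=2,j=2: stock 62.0289 → up 76.2955 (V=25.8522), down 57.6869 (V=7.2435). Price 14.4408; hedge Δ=1.0000, bond B=-47.5881.
  t=1,j=0: stock 38.1300 → up 46.8999 (V=6.6887), down 35.4609 (V=12.1870). Price 9.2494; hedge Δ=-0.4807, bond B=27.5770.
  t=1,j=1: stock 50.4300 → up 62.0289 (V=14.4408), down 46.8999 (V=6.6887). Price 9.4792; hedge Δ=0.5124, bond B=-16.3611.
  t=0,j=0: stock 41.0000 → up 50.4300 (V=9.4792), down 38.1300 (V=9.2494). Price 8.8198; hedge Δ=0.0187, bond B=8.0539.
Each (Δ,B) replicates both successor values, so the strategy is self-financing and V0 is arbitrage-free.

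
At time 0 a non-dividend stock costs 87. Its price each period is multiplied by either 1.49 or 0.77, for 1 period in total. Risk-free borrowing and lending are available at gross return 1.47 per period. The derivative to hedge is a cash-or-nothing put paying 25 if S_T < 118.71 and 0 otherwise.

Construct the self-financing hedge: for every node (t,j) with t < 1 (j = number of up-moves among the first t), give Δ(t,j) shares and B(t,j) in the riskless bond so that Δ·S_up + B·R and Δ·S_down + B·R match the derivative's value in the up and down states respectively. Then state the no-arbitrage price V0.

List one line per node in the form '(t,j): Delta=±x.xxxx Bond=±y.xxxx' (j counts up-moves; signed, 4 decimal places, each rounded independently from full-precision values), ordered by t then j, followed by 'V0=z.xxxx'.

Risk-neutral probability p* = (R−d)/(u−d) = (1.47−0.77)/(1.49−0.77) = 0.9722.
Terminal values V(1,·): V(1,0)=25.0000, V(1,1)=0.0000
(0,0): S=87.0000. Δ = (V_up−V_dn)/(S_up−S_dn) = (0.0000−25.0000)/(129.6300−66.9900) = -0.3991. V = [p*·0.0000 + (1−p*)·25.0000]/1.47 = 0.4724. B = V − Δ·S = 35.1946.
Self-financing check: at every node Δ·S+B equals the discounted successor values.

(0,0): Delta=-0.3991 Bond=35.1946
V0=0.4724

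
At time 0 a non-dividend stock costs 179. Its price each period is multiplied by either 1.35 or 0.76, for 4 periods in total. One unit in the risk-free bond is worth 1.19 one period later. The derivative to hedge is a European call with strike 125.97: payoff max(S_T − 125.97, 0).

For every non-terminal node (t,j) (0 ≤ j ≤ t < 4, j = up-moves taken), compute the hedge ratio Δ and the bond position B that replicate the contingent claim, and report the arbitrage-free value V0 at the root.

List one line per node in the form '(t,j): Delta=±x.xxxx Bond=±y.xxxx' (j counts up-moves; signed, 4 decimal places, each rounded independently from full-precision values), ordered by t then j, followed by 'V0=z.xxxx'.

The replicating-portfolio and risk-neutral prices coincide; use p* = (1.19−0.76)/(1.35−0.76) = 0.7288 for the latter.
Terminal payoffs: V(4,0)=0.0000, V(4,1)=0.0000, V(4,2)=62.4590, V(4,3)=208.7394, V(4,4)=468.5796
Node (3,0) S=78.5767: V=(p*·0.0000+(1−p*)·0.0000)/1.19=0.0000; Δ=(0.0000−0.0000)/(106.0786−59.7183)=0.0000; B=V−Δ·S=0.0000
Node (3,1) S=139.5770: V=(p*·62.4590+(1−p*)·0.0000)/1.19=38.2529; Δ=(62.4590−0.0000)/(188.4290−106.0786)=0.7585; B=V−Δ·S=-67.6098
Node (3,2) S=247.9329: V=(p*·208.7394+(1−p*)·62.4590)/1.19=142.0758; Δ=(208.7394−62.4590)/(334.7094−188.4290)=1.0000; B=V−Δ·S=-105.8571
Node (3,3) S=440.4071: V=(p*·468.5796+(1−p*)·208.7394)/1.19=334.5500; Δ=(468.5796−208.7394)/(594.5496−334.7094)=1.0000; B=V−Δ·S=-105.8571
Node (2,0) S=103.3904: V=(p*·38.2529+(1−p*)·0.0000)/1.19=23.4279; Δ=(38.2529−0.0000)/(139.5770−78.5767)=0.6271; B=V−Δ·S=-41.4075
Node (2,1) S=183.6540: V=(p*·142.0758+(1−p*)·38.2529)/1.19=95.7314; Δ=(142.0758−38.2529)/(247.9329−139.5770)=0.9582; B=V−Δ·S=-80.2395
Node (2,2) S=326.2275: V=(p*·334.5500+(1−p*)·142.0758)/1.19=237.2719; Δ=(334.5500−142.0758)/(440.4071−247.9329)=1.0000; B=V−Δ·S=-88.9556
Node (1,0) S=136.0400: V=(p*·95.7314+(1−p*)·23.4279)/1.19=63.9695; Δ=(95.7314−23.4279)/(183.6540−103.3904)=0.9008; B=V−Δ·S=-58.5788
Node (1,1) S=241.6500: V=(p*·237.2719+(1−p*)·95.7314)/1.19=167.1328; Δ=(237.2719−95.7314)/(326.2275−183.6540)=0.9928; B=V−Δ·S=-72.7663
Node (0,0) S=179.0000: V=(p*·167.1328+(1−p*)·63.9695)/1.19=116.9381; Δ=(167.1328−63.9695)/(241.6500−136.0400)=0.9768; B=V−Δ·S=-57.9150
Each (Δ,B) replicates both successor values, so the strategy is self-financing and V0 is arbitrage-free.

(0,0): Delta=0.9768 Bond=-57.9150
(1,0): Delta=0.9008 Bond=-58.5788
(1,1): Delta=0.9928 Bond=-72.7663
(2,0): Delta=0.6271 Bond=-41.4075
(2,1): Delta=0.9582 Bond=-80.2395
(2,2): Delta=1.0000 Bond=-88.9556
(3,0): Delta=0.0000 Bond=0.0000
(3,1): Delta=0.7585 Bond=-67.6098
(3,2): Delta=1.0000 Bond=-105.8571
(3,3): Delta=1.0000 Bond=-105.8571
V0=116.9381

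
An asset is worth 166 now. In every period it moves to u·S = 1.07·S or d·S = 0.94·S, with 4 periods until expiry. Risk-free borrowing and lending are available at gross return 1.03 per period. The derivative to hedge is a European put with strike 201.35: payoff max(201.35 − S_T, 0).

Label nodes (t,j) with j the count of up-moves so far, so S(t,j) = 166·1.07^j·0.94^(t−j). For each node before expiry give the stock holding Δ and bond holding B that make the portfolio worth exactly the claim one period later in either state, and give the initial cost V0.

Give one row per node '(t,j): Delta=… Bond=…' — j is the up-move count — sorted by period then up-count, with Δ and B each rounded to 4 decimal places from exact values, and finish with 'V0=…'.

Under the risk-neutral measure, an up-move has probability p* = (R−d)/(u−d) = 0.6923 and values discount at R = 1.03.
Terminal values V(4,·): V(4,0)=71.7457, V(4,1)=53.8217, V(4,2)=33.4188, V(4,3)=10.1943, V(4,4)=0.0000
(3,0): S=137.8769. Δ = (V_up−V_dn)/(S_up−S_dn) = (53.8217−71.7457)/(147.5283−129.6043) = -1.0000. V = [p*·53.8217 + (1−p*)·71.7457]/1.03 = 57.6085. B = V − Δ·S = 195.4854.
(3,1): S=156.9450. Δ = (V_up−V_dn)/(S_up−S_dn) = (33.4188−53.8217)/(167.9312−147.5283) = -1.0000. V = [p*·33.4188 + (1−p*)·53.8217]/1.03 = 38.5404. B = V − Δ·S = 195.4854.
(3,2): S=178.6502. Δ = (V_up−V_dn)/(S_up−S_dn) = (10.1943−33.4188)/(191.1557−167.9312) = -1.0000. V = [p*·10.1943 + (1−p*)·33.4188]/1.03 = 16.8352. B = V − Δ·S = 195.4854.
(3,3): S=203.3571. Δ = (V_up−V_dn)/(S_up−S_dn) = (0.0000−10.1943)/(217.5921−191.1557) = -0.3856. V = [p*·0.0000 + (1−p*)·10.1943]/1.03 = 3.0453. B = V − Δ·S = 81.4630.
(2,0): S=146.6776. Δ = (V_up−V_dn)/(S_up−S_dn) = (38.5404−57.6085)/(156.9450−137.8769) = -1.0000. V = [p*·38.5404 + (1−p*)·57.6085]/1.03 = 43.1141. B = V − Δ·S = 189.7917.
(2,1): S=166.9628. Δ = (V_up−V_dn)/(S_up−S_dn) = (16.8352−38.5404)/(178.6502−156.9450) = -1.0000. V = [p*·16.8352 + (1−p*)·38.5404]/1.03 = 22.8289. B = V − Δ·S = 189.7917.
(2,2): S=190.0534. Δ = (V_up−V_dn)/(S_up−S_dn) = (3.0453−16.8352)/(203.3571−178.6502) = -0.5581. V = [p*·3.0453 + (1−p*)·16.8352]/1.03 = 7.0761. B = V − Δ·S = 113.1522.
(1,0): S=156.0400. Δ = (V_up−V_dn)/(S_up−S_dn) = (22.8289−43.1141)/(166.9628−146.6776) = -1.0000. V = [p*·22.8289 + (1−p*)·43.1141]/1.03 = 28.2238. B = V − Δ·S = 184.2638.
(1,1): S=177.6200. Δ = (V_up−V_dn)/(S_up−S_dn) = (7.0761−22.8289)/(190.0534−166.9628) = -0.6822. V = [p*·7.0761 + (1−p*)·22.8289]/1.03 = 11.5758. B = V − Δ·S = 132.7511.
(0,0): S=166.0000. Δ = (V_up−V_dn)/(S_up−S_dn) = (11.5758−28.2238)/(177.6200−156.0400) = -0.7715. V = [p*·11.5758 + (1−p*)·28.2238]/1.03 = 16.2119. B = V − Δ·S = 144.2729.
Self-financing check: at every node Δ·S+B equals the discounted successor values.

(0,0): Delta=-0.7715 Bond=144.2729
(1,0): Delta=-1.0000 Bond=184.2638
(1,1): Delta=-0.6822 Bond=132.7511
(2,0): Delta=-1.0000 Bond=189.7917
(2,1): Delta=-1.0000 Bond=189.7917
(2,2): Delta=-0.5581 Bond=113.1522
(3,0): Delta=-1.0000 Bond=195.4854
(3,1): Delta=-1.0000 Bond=195.4854
(3,2): Delta=-1.0000 Bond=195.4854
(3,3): Delta=-0.3856 Bond=81.4630
V0=16.2119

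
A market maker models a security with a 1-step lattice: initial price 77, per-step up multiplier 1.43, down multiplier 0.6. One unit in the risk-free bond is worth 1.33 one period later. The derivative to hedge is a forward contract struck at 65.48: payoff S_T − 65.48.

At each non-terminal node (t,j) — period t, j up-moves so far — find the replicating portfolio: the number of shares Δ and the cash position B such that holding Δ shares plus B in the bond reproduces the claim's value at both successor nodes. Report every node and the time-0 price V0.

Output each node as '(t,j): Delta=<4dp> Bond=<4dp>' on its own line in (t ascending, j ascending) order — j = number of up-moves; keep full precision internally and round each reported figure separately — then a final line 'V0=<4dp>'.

Risk-neutral probability p* = (R−d)/(u−d) = (1.33−0.6)/(1.43−0.6) = 0.8795.
At expiry t=1: V(1,0)=-19.2800, V(1,1)=44.6300
(0,0): S=77.0000. Δ = (V_up−V_dn)/(S_up−S_dn) = (44.6300−-19.2800)/(110.1100−46.2000) = 1.0000. V = [p*·44.6300 + (1−p*)·-19.2800]/1.33 = 27.7669. B = V − Δ·S = -49.2331.
Check: Δ(0,0)·S0 + B(0,0) = 27.7669 = V0.

(0,0): Delta=1.0000 Bond=-49.2331
V0=27.7669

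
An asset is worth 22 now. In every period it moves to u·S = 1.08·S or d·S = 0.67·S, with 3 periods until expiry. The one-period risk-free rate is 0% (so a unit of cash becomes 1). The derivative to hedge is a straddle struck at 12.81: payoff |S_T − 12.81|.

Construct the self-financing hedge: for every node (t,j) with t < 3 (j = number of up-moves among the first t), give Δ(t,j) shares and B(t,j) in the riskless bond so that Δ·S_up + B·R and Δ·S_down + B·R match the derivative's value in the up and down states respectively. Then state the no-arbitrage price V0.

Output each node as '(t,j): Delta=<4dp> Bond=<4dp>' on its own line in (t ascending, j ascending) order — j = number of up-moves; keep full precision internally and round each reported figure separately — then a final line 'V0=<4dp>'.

The replicating-portfolio and risk-neutral prices coincide; use p* = (1−0.67)/(1.08−0.67) = 0.8049 for the latter.
Terminal payoffs: V(3,0)=6.1932, V(3,1)=2.1441, V(3,2)=4.3827, V(3,3)=14.9037
  t=2,j=0: stock 9.8758 → up 10.6659 (V=2.1441), down 6.6168 (V=6.1932). Price 2.9342; hedge Δ=-1.0000, bond B=12.8100.
  t=2,j=1: stock 15.9192 → up 17.1927 (V=4.3827), down 10.6659 (V=2.1441). Price 3.9459; hedge Δ=0.3430, bond B=-1.5141.
  t=2,j=2: stock 25.6608 → up 27.7137 (V=14.9037), down 17.1927 (V=4.3827). Price 12.8508; hedge Δ=1.0000, bond B=-12.8100.
  t=1,j=0: stock 14.7400 → up 15.9192 (V=3.9459), down 9.8758 (V=2.9342). Price 3.7485; hedge Δ=0.1674, bond B=1.2809.
  t=1,j=1: stock 23.7600 → up 25.6608 (V=12.8508), down 15.9192 (V=3.9459). Price 11.1133; hedge Δ=0.9141, bond B=-10.6059.
  t=0,j=0: stock 22.0000 → up 23.7600 (V=11.1133), down 14.7400 (V=3.7485). Price 9.6762; hedge Δ=0.8165, bond B=-8.2865.
Root portfolio cost Δ·22+B reproduces V0=9.6762.

(0,0): Delta=0.8165 Bond=-8.2865
(1,0): Delta=0.1674 Bond=1.2809
(1,1): Delta=0.9141 Bond=-10.6059
(2,0): Delta=-1.0000 Bond=12.8100
(2,1): Delta=0.3430 Bond=-1.5141
(2,2): Delta=1.0000 Bond=-12.8100
V0=9.6762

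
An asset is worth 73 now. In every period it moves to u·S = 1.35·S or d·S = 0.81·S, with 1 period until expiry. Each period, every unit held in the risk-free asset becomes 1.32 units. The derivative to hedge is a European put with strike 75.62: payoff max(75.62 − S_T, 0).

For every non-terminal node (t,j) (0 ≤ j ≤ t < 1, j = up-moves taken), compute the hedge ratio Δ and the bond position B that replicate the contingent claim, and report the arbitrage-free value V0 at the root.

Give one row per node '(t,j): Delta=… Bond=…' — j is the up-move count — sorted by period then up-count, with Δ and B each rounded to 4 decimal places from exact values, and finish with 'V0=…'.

Since d<R<u, set p* = (R−d)/(u−d) = 0.9444; price each node as the discounted p*-expectation of its children.
Terminal payoffs: V(1,0)=16.4900, V(1,1)=0.0000
  t=0,j=0: stock 73.0000 → up 98.5500 (V=0.0000), down 59.1300 (V=16.4900). Price 0.6940; hedge Δ=-0.4183, bond B=31.2311.
Self-financing check: at every node Δ·S+B equals the discounted successor values.

(0,0): Delta=-0.4183 Bond=31.2311
V0=0.6940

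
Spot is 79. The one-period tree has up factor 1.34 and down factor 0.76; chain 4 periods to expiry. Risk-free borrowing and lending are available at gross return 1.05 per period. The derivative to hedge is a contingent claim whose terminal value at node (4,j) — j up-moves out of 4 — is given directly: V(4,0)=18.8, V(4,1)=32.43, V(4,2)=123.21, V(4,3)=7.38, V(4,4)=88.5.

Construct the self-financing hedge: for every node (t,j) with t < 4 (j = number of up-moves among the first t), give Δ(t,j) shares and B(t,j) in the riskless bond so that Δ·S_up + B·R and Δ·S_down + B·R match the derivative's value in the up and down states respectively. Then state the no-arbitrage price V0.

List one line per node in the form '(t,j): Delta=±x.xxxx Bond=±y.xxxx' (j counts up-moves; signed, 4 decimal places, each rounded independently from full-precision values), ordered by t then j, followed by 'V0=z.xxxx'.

The replicating-portfolio and risk-neutral prices coincide; use p* = (1.05−0.76)/(1.34−0.76) = 0.5000 for the latter.
Terminal payoffs: V(4,0)=18.8000, V(4,1)=32.4300, V(4,2)=123.2100, V(4,3)=7.3800, V(4,4)=88.5000
  t=3,j=0: stock 34.6791 → up 46.4700 (V=32.4300), down 26.3561 (V=18.8000). Price 24.3952; hedge Δ=0.6776, bond B=0.8952.
  t=3,j=1: stock 61.1447 → up 81.9339 (V=123.2100), down 46.4700 (V=32.4300). Price 74.1143; hedge Δ=2.5598, bond B=-82.4030.
  t=3,j=2: stock 107.8078 → up 144.4625 (V=7.3800), down 81.9339 (V=123.2100). Price 62.1857; hedge Δ=-1.8524, bond B=261.8926.
  t=3,j=3: stock 190.0822 → up 254.7102 (V=88.5000), down 144.4625 (V=7.3800). Price 45.6571; hedge Δ=0.7358, bond B=-94.2049.
  t=2,j=0: stock 45.6304 → up 61.1447 (V=74.1143), down 34.6791 (V=24.3952). Price 46.9093; hedge Δ=1.8786, bond B=-38.8132.
  t=2,j=1: stock 80.4536 → up 107.8078 (V=62.1857), down 61.1447 (V=74.1143). Price 64.9048; hedge Δ=-0.2556, bond B=85.4713.
  t=2,j=2: stock 141.8524 → up 190.0822 (V=45.6571), down 107.8078 (V=62.1857). Price 51.3537; hedge Δ=-0.2009, bond B=79.8513.
  t=1,j=0: stock 60.0400 → up 80.4536 (V=64.9048), down 45.6304 (V=46.9093). Price 53.2448; hedge Δ=0.5168, bond B=22.2181.
  t=1,j=1: stock 105.8600 → up 141.8524 (V=51.3537), down 80.4536 (V=64.9048). Price 55.3612; hedge Δ=-0.2207, bond B=78.7250.
  t=0,j=0: stock 79.0000 → up 105.8600 (V=55.3612), down 60.0400 (V=53.2448). Price 51.7171; hedge Δ=0.0462, bond B=48.0682.
The time-0 hedge costs 51.7171, which is the no-arbitrage price.

(0,0): Delta=0.0462 Bond=48.0682
(1,0): Delta=0.5168 Bond=22.2181
(1,1): Delta=-0.2207 Bond=78.7250
(2,0): Delta=1.8786 Bond=-38.8132
(2,1): Delta=-0.2556 Bond=85.4713
(2,2): Delta=-0.2009 Bond=79.8513
(3,0): Delta=0.6776 Bond=0.8952
(3,1): Delta=2.5598 Bond=-82.4030
(3,2): Delta=-1.8524 Bond=261.8926
(3,3): Delta=0.7358 Bond=-94.2049
V0=51.7171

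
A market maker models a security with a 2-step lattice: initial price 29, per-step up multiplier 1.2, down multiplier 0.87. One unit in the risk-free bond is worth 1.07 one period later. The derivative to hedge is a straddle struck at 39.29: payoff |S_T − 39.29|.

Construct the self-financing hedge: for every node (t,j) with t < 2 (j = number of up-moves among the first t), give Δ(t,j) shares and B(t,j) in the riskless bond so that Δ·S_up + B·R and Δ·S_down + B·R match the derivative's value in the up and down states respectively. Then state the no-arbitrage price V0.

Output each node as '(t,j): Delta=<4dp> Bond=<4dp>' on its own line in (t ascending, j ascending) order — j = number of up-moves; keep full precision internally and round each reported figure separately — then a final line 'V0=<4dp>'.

(0,0): Delta=-0.7076 Bond=27.4233
(1,0): Delta=-1.0000 Bond=36.7196
(1,1): Delta=-0.5698 Bond=24.5480
V0=6.9023

No-arbitrage ⇒ martingale measure with p* = (R−d)/(u−d) = 0.6061.
Terminal values V(2,·): V(2,0)=17.3399, V(2,1)=9.0140, V(2,2)=2.4700
(1,0): S=25.2300. Δ = (V_up−V_dn)/(S_up−S_dn) = (9.0140−17.3399)/(30.2760−21.9501) = -1.0000. V = [p*·9.0140 + (1−p*)·17.3399]/1.07 = 11.4896. B = V − Δ·S = 36.7196.
(1,1): S=34.8000. Δ = (V_up−V_dn)/(S_up−S_dn) = (2.4700−9.0140)/(41.7600−30.2760) = -0.5698. V = [p*·2.4700 + (1−p*)·9.0140]/1.07 = 4.7177. B = V − Δ·S = 24.5480.
(0,0): S=29.0000. Δ = (V_up−V_dn)/(S_up−S_dn) = (4.7177−11.4896)/(34.8000−25.2300) = -0.7076. V = [p*·4.7177 + (1−p*)·11.4896]/1.07 = 6.9023. B = V − Δ·S = 27.4233.
Root portfolio cost Δ·29+B reproduces V0=6.9023.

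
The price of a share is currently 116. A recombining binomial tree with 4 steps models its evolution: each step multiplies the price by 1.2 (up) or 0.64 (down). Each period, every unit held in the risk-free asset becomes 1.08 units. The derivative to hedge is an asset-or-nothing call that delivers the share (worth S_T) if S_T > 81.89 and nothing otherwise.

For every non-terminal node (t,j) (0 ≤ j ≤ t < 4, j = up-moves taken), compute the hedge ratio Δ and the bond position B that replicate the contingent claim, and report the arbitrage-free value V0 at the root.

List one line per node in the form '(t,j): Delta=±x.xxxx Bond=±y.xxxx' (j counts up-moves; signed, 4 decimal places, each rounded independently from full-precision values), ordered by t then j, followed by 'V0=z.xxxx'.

Under the risk-neutral measure, an up-move has probability p* = (R−d)/(u−d) = 0.7857 and values discount at R = 1.08.
Terminal values V(4,·): V(4,0)=0.0000, V(4,1)=0.0000, V(4,2)=0.0000, V(4,3)=128.2867, V(4,4)=240.5376
(3,0): S=30.4087. Δ = (V_up−V_dn)/(S_up−S_dn) = (0.0000−0.0000)/(36.4904−19.4616) = 0.0000. V = [p*·0.0000 + (1−p*)·0.0000]/1.08 = 0.0000. B = V − Δ·S = 0.0000.
(3,1): S=57.0163. Δ = (V_up−V_dn)/(S_up−S_dn) = (0.0000−0.0000)/(68.4196−36.4904) = 0.0000. V = [p*·0.0000 + (1−p*)·0.0000]/1.08 = 0.0000. B = V − Δ·S = 0.0000.
(3,2): S=106.9056. Δ = (V_up−V_dn)/(S_up−S_dn) = (128.2867−0.0000)/(128.2867−68.4196) = 2.1429. V = [p*·128.2867 + (1−p*)·0.0000]/1.08 = 93.3303. B = V − Δ·S = -135.7531.
(3,3): S=200.4480. Δ = (V_up−V_dn)/(S_up−S_dn) = (240.5376−128.2867)/(240.5376−128.2867) = 1.0000. V = [p*·240.5376 + (1−p*)·128.2867]/1.08 = 200.4480. B = V − Δ·S = 0.0000.
(2,0): S=47.5136. Δ = (V_up−V_dn)/(S_up−S_dn) = (0.0000−0.0000)/(57.0163−30.4087) = 0.0000. V = [p*·0.0000 + (1−p*)·0.0000]/1.08 = 0.0000. B = V − Δ·S = 0.0000.
(2,1): S=89.0880. Δ = (V_up−V_dn)/(S_up−S_dn) = (93.3303−0.0000)/(106.9056−57.0163) = 1.8707. V = [p*·93.3303 + (1−p*)·0.0000]/1.08 = 67.8990. B = V − Δ·S = -98.7622.
(2,2): S=167.0400. Δ = (V_up−V_dn)/(S_up−S_dn) = (200.4480−93.3303)/(200.4480−106.9056) = 1.1451. V = [p*·200.4480 + (1−p*)·93.3303]/1.08 = 164.3465. B = V − Δ·S = -26.9351.
(1,0): S=74.2400. Δ = (V_up−V_dn)/(S_up−S_dn) = (67.8990−0.0000)/(89.0880−47.5136) = 1.6332. V = [p*·67.8990 + (1−p*)·0.0000]/1.08 = 49.3974. B = V − Δ·S = -71.8508.
(1,1): S=139.2000. Δ = (V_up−V_dn)/(S_up−S_dn) = (164.3465−67.8990)/(167.0400−89.0880) = 1.2373. V = [p*·164.3465 + (1−p*)·67.8990]/1.08 = 133.0363. B = V − Δ·S = -39.1914.
(0,0): S=116.0000. Δ = (V_up−V_dn)/(S_up−S_dn) = (133.0363−49.3974)/(139.2000−74.2400) = 1.2875. V = [p*·133.0363 + (1−p*)·49.3974]/1.08 = 106.5867. B = V − Δ·S = -42.7683.
The time-0 hedge costs 106.5867, which is the no-arbitrage price.

(0,0): Delta=1.2875 Bond=-42.7683
(1,0): Delta=1.6332 Bond=-71.8508
(1,1): Delta=1.2373 Bond=-39.1914
(2,0): Delta=0.0000 Bond=0.0000
(2,1): Delta=1.8707 Bond=-98.7622
(2,2): Delta=1.1451 Bond=-26.9351
(3,0): Delta=0.0000 Bond=0.0000
(3,1): Delta=0.0000 Bond=0.0000
(3,2): Delta=2.1429 Bond=-135.7531
(3,3): Delta=1.0000 Bond=0.0000
V0=106.5867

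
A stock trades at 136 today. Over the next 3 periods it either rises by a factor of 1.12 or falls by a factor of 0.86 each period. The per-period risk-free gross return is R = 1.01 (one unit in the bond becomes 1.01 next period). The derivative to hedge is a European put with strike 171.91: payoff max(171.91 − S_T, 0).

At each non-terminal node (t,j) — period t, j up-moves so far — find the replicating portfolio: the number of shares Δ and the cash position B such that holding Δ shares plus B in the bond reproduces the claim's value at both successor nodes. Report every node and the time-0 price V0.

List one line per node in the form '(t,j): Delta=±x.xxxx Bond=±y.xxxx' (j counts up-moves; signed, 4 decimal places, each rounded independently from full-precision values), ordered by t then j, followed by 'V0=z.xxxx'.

The replicating-portfolio and risk-neutral prices coincide; use p* = (1.01−0.86)/(1.12−0.86) = 0.5769 for the latter.
Terminal payoffs: V(3,0)=85.4064, V(3,1)=59.2541, V(3,2)=25.1954, V(3,3)=0.0000
  t=2,j=0: stock 100.5856 → up 112.6559 (V=59.2541), down 86.5036 (V=85.4064). Price 69.6223; hedge Δ=-1.0000, bond B=170.2079.
  t=2,j=1: stock 130.9952 → up 146.7146 (V=25.1954), down 112.6559 (V=59.2541). Price 39.2127; hedge Δ=-1.0000, bond B=170.2079.
  t=2,j=2: stock 170.5984 → up 191.0702 (V=0.0000), down 146.7146 (V=25.1954). Price 10.5540; hedge Δ=-0.5680, bond B=107.4593.
  t=1,j=0: stock 116.9600 → up 130.9952 (V=39.2127), down 100.5856 (V=69.6223). Price 51.5627; hedge Δ=-1.0000, bond B=168.5227.
  t=1,j=1: stock 152.3200 → up 170.5984 (V=10.5540), down 130.9952 (V=39.2127). Price 22.4543; hedge Δ=-0.7236, bond B=132.6800.
  t=0,j=0: stock 136.0000 → up 152.3200 (V=22.4543), down 116.9600 (V=51.5627). Price 34.4252; hedge Δ=-0.8232, bond B=146.3804.
Each (Δ,B) replicates both successor values, so the strategy is self-financing and V0 is arbitrage-free.

(0,0): Delta=-0.8232 Bond=146.3804
(1,0): Delta=-1.0000 Bond=168.5227
(1,1): Delta=-0.7236 Bond=132.6800
(2,0): Delta=-1.0000 Bond=170.2079
(2,1): Delta=-1.0000 Bond=170.2079
(2,2): Delta=-0.5680 Bond=107.4593
V0=34.4252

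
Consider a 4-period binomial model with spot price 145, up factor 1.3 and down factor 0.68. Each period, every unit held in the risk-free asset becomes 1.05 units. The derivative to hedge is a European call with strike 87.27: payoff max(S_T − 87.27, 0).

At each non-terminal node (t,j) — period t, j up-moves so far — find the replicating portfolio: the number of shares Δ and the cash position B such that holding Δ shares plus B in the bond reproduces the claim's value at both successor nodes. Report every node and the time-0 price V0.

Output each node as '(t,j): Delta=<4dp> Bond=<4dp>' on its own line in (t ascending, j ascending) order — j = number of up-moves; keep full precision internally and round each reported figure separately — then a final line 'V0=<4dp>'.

(0,0): Delta=0.9039 Bond=-53.0305
(1,0): Delta=0.7319 Bond=-38.7223
(1,1): Delta=0.9647 Bond=-67.1413
(2,0): Delta=0.3560 Bond=-15.4600
(2,1): Delta=0.8647 Bond=-57.6845
(2,2): Delta=1.0000 Bond=-79.1565
(3,0): Delta=0.0000 Bond=0.0000
(3,1): Delta=0.4819 Bond=-27.2012
(3,2): Delta=1.0000 Bond=-83.1143
(3,3): Delta=1.0000 Bond=-83.1143
V0=78.0315

Under the risk-neutral measure, an up-move has probability p* = (R−d)/(u−d) = 0.5968 and values discount at R = 1.05.
At expiry t=4: V(4,0)=0.0000, V(4,1)=0.0000, V(4,2)=26.0411, V(4,3)=129.3542, V(4,4)=326.8645
(3,0): S=45.5926. Δ = (V_up−V_dn)/(S_up−S_dn) = (0.0000−0.0000)/(59.2704−31.0030) = 0.0000. V = [p*·0.0000 + (1−p*)·0.0000]/1.05 = 0.0000. B = V − Δ·S = 0.0000.
(3,1): S=87.1624. Δ = (V_up−V_dn)/(S_up−S_dn) = (26.0411−0.0000)/(113.3111−59.2704) = 0.4819. V = [p*·26.0411 + (1−p*)·0.0000]/1.05 = 14.8006. B = V − Δ·S = -27.2012.
(3,2): S=166.6340. Δ = (V_up−V_dn)/(S_up−S_dn) = (129.3542−26.0411)/(216.6242−113.3111) = 1.0000. V = [p*·129.3542 + (1−p*)·26.0411]/1.05 = 83.5197. B = V − Δ·S = -83.1143.
(3,3): S=318.5650. Δ = (V_up−V_dn)/(S_up−S_dn) = (326.8645−129.3542)/(414.1345−216.6242) = 1.0000. V = [p*·326.8645 + (1−p*)·129.3542]/1.05 = 235.4507. B = V − Δ·S = -83.1143.
(2,0): S=67.0480. Δ = (V_up−V_dn)/(S_up−S_dn) = (14.8006−0.0000)/(87.1624−45.5926) = 0.3560. V = [p*·14.8006 + (1−p*)·0.0000]/1.05 = 8.4120. B = V − Δ·S = -15.4600.
(2,1): S=128.1800. Δ = (V_up−V_dn)/(S_up−S_dn) = (83.5197−14.8006)/(166.6340−87.1624) = 0.8647. V = [p*·83.5197 + (1−p*)·14.8006]/1.05 = 53.1528. B = V − Δ·S = -57.6845.
(2,2): S=245.0500. Δ = (V_up−V_dn)/(S_up−S_dn) = (235.4507−83.5197)/(318.5650−166.6340) = 1.0000. V = [p*·235.4507 + (1−p*)·83.5197]/1.05 = 165.8935. B = V − Δ·S = -79.1565.
(1,0): S=98.6000. Δ = (V_up−V_dn)/(S_up−S_dn) = (53.1528−8.4120)/(128.1800−67.0480) = 0.7319. V = [p*·53.1528 + (1−p*)·8.4120]/1.05 = 33.4401. B = V − Δ·S = -38.7223.
(1,1): S=188.5000. Δ = (V_up−V_dn)/(S_up−S_dn) = (165.8935−53.1528)/(245.0500−128.1800) = 0.9647. V = [p*·165.8935 + (1−p*)·53.1528]/1.05 = 114.6986. B = V − Δ·S = -67.1413.
(0,0): S=145.0000. Δ = (V_up−V_dn)/(S_up−S_dn) = (114.6986−33.4401)/(188.5000−98.6000) = 0.9039. V = [p*·114.6986 + (1−p*)·33.4401]/1.05 = 78.0315. B = V − Δ·S = -53.0305.
Self-financing check: at every node Δ·S+B equals the discounted successor values.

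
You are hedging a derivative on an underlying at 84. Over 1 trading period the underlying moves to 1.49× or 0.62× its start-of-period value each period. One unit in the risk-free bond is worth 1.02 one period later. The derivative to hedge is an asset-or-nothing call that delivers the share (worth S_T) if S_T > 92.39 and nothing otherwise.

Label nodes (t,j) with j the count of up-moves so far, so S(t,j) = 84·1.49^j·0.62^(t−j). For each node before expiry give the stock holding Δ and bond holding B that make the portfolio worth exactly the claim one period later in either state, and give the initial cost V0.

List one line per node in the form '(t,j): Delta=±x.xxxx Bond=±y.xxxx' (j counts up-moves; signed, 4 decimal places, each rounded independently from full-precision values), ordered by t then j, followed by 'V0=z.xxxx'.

Since d<R<u, set p* = (R−d)/(u−d) = 0.4598; price each node as the discounted p*-expectation of its children.
Terminal values V(1,·): V(1,0)=0.0000, V(1,1)=125.1600
  t=0,j=0: stock 84.0000 → up 125.1600 (V=125.1600), down 52.0800 (V=0.0000). Price 56.4165; hedge Δ=1.7126, bond B=-87.4456.
Self-financing check: at every node Δ·S+B equals the discounted successor values.

(0,0): Delta=1.7126 Bond=-87.4456
V0=56.4165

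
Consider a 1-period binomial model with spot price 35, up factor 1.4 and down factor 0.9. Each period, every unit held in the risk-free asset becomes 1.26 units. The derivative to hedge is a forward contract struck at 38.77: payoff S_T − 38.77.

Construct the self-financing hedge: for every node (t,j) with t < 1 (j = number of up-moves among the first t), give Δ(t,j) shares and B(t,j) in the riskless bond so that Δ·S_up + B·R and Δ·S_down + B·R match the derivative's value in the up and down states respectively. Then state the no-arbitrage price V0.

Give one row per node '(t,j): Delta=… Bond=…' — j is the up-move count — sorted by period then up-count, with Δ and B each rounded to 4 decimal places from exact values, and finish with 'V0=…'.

Under the risk-neutral measure, an up-move has probability p* = (R−d)/(u−d) = 0.7200 and values discount at R = 1.26.
Terminal payoffs: V(1,0)=-7.2700, V(1,1)=10.2300
(0,0): S=35.0000. Δ = (V_up−V_dn)/(S_up−S_dn) = (10.2300−-7.2700)/(49.0000−31.5000) = 1.0000. V = [p*·10.2300 + (1−p*)·-7.2700]/1.26 = 4.2302. B = V − Δ·S = -30.7698.
Check: Δ(0,0)·S0 + B(0,0) = 4.2302 = V0.

(0,0): Delta=1.0000 Bond=-30.7698
V0=4.2302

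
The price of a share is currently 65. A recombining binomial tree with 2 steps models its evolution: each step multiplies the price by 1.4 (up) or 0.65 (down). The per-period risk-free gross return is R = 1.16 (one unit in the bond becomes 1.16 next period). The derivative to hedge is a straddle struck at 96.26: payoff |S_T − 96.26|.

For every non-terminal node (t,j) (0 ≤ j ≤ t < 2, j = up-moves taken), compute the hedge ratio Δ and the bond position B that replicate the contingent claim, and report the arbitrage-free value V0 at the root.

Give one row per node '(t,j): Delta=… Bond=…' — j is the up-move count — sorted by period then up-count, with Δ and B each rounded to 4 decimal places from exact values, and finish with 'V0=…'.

(0,0): Delta=-0.2511 Bond=44.2600
(1,0): Delta=-1.0000 Bond=82.9828
(1,1): Delta=-0.0875 Bond=36.4517
V0=27.9387

No-arbitrage ⇒ martingale measure with p* = (R−d)/(u−d) = 0.6800.
Terminal values V(2,·): V(2,0)=68.7975, V(2,1)=37.1100, V(2,2)=31.1400
  t=1,j=0: stock 42.2500 → up 59.1500 (V=37.1100), down 27.4625 (V=68.7975). Price 40.7328; hedge Δ=-1.0000, bond B=82.9828.
  t=1,j=1: stock 91.0000 → up 127.4000 (V=31.1400), down 59.1500 (V=37.1100). Price 28.4917; hedge Δ=-0.0875, bond B=36.4517.
  t=0,j=0: stock 65.0000 → up 91.0000 (V=28.4917), down 42.2500 (V=40.7328). Price 27.9387; hedge Δ=-0.2511, bond B=44.2600.
Check: Δ(0,0)·S0 + B(0,0) = 27.9387 = V0.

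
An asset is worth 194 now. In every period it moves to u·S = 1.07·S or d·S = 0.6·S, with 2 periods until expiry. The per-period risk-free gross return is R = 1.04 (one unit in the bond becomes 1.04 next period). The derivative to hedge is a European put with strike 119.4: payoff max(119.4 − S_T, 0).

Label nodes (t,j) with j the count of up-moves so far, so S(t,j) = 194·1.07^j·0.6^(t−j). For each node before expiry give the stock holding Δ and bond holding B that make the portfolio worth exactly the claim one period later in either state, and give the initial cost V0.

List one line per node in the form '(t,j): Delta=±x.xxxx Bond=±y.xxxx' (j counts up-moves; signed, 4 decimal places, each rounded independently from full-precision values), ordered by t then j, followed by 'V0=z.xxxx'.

The replicating-portfolio and risk-neutral prices coincide; use p* = (1.04−0.6)/(1.07−0.6) = 0.9362 for the latter.
Terminal payoffs: V(2,0)=49.5600, V(2,1)=0.0000, V(2,2)=0.0000
(1,0): S=116.4000. Δ = (V_up−V_dn)/(S_up−S_dn) = (0.0000−49.5600)/(124.5480−69.8400) = -0.9059. V = [p*·0.0000 + (1−p*)·49.5600]/1.04 = 3.0417. B = V − Δ·S = 108.4885.
(1,1): S=207.5800. Δ = (V_up−V_dn)/(S_up−S_dn) = (0.0000−0.0000)/(222.1106−124.5480) = 0.0000. V = [p*·0.0000 + (1−p*)·0.0000]/1.04 = 0.0000. B = V − Δ·S = 0.0000.
(0,0): S=194.0000. Δ = (V_up−V_dn)/(S_up−S_dn) = (0.0000−3.0417)/(207.5800−116.4000) = -0.0334. V = [p*·0.0000 + (1−p*)·3.0417]/1.04 = 0.1867. B = V − Δ·S = 6.6585.
Root portfolio cost Δ·194+B reproduces V0=0.1867.

(0,0): Delta=-0.0334 Bond=6.6585
(1,0): Delta=-0.9059 Bond=108.4885
(1,1): Delta=0.0000 Bond=0.0000
V0=0.1867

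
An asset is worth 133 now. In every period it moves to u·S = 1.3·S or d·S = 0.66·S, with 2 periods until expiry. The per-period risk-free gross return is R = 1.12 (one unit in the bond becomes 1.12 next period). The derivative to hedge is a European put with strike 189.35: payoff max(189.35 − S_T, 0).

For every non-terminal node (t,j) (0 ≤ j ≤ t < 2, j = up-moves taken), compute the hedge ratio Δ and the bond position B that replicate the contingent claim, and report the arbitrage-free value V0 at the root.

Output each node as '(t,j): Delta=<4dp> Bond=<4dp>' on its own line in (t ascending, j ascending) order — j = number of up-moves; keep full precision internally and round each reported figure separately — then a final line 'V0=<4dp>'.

The replicating-portfolio and risk-neutral prices coincide; use p* = (1.12−0.66)/(1.3−0.66) = 0.7188 for the latter.
At expiry t=2: V(2,0)=131.4152, V(2,1)=75.2360, V(2,2)=0.0000
Node (1,0) S=87.7800: V=(p*·75.2360+(1−p*)·131.4152)/1.12=81.2825; Δ=(75.2360−131.4152)/(114.1140−57.9348)=-1.0000; B=V−Δ·S=169.0625
Node (1,1) S=172.9000: V=(p*·0.0000+(1−p*)·75.2360)/1.12=18.8930; Δ=(0.0000−75.2360)/(224.7700−114.1140)=-0.6799; B=V−Δ·S=136.4492
Node (0,0) S=133.0000: V=(p*·18.8930+(1−p*)·81.2825)/1.12=32.5357; Δ=(18.8930−81.2825)/(172.9000−87.7800)=-0.7330; B=V−Δ·S=130.0194
Each (Δ,B) replicates both successor values, so the strategy is self-financing and V0 is arbitrage-free.

(0,0): Delta=-0.7330 Bond=130.0194
(1,0): Delta=-1.0000 Bond=169.0625
(1,1): Delta=-0.6799 Bond=136.4492
V0=32.5357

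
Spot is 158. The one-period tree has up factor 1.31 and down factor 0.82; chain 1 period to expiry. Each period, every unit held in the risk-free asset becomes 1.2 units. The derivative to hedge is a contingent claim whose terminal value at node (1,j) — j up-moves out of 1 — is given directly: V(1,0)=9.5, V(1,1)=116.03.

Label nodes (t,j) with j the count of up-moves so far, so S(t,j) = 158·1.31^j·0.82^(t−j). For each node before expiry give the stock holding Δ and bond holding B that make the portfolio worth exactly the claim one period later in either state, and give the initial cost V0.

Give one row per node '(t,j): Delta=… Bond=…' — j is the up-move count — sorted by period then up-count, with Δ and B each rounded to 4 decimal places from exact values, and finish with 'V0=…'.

(0,0): Delta=1.3760 Bond=-140.6456
V0=76.7626

The replicating-portfolio and risk-neutral prices coincide; use p* = (1.2−0.82)/(1.31−0.82) = 0.7755 for the latter.
Payoff layer (t=1): V(1,0)=9.5000, V(1,1)=116.0300
Node (0,0) S=158.0000: V=(p*·116.0300+(1−p*)·9.5000)/1.2=76.7626; Δ=(116.0300−9.5000)/(206.9800−129.5600)=1.3760; B=V−Δ·S=-140.6456
Root portfolio cost Δ·158+B reproduces V0=76.7626.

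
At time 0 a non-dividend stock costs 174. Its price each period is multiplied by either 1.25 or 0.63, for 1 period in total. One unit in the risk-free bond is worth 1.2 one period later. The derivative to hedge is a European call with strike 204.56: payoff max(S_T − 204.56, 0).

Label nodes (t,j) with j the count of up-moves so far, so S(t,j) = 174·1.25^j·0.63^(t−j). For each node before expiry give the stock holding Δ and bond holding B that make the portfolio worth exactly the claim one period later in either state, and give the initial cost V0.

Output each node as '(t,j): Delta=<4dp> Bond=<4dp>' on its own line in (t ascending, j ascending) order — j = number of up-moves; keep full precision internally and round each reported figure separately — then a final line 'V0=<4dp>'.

(0,0): Delta=0.1199 Bond=-10.9573
V0=9.9137

Risk-neutral probability p* = (R−d)/(u−d) = (1.2−0.63)/(1.25−0.63) = 0.9194.
Payoff layer (t=1): V(1,0)=0.0000, V(1,1)=12.9400
(0,0): S=174.0000. Δ = (V_up−V_dn)/(S_up−S_dn) = (12.9400−0.0000)/(217.5000−109.6200) = 0.1199. V = [p*·12.9400 + (1−p*)·0.0000]/1.2 = 9.9137. B = V − Δ·S = -10.9573.
Root portfolio cost Δ·174+B reproduces V0=9.9137.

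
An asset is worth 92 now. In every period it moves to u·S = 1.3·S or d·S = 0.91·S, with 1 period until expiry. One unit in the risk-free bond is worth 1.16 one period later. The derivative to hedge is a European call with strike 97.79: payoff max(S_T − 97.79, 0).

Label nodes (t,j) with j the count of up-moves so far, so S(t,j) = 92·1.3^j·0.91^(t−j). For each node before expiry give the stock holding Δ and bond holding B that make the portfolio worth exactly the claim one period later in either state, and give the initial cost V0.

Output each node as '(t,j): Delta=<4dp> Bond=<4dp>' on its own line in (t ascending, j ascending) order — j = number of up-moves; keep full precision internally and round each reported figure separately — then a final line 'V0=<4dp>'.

(0,0): Delta=0.6079 Bond=-43.8707
V0=12.0524

The replicating-portfolio and risk-neutral prices coincide; use p* = (1.16−0.91)/(1.3−0.91) = 0.6410 for the latter.
Payoff layer (t=1): V(1,0)=0.0000, V(1,1)=21.8100
(0,0): S=92.0000. Δ = (V_up−V_dn)/(S_up−S_dn) = (21.8100−0.0000)/(119.6000−83.7200) = 0.6079. V = [p*·21.8100 + (1−p*)·0.0000]/1.16 = 12.0524. B = V − Δ·S = -43.8707.
Root portfolio cost Δ·92+B reproduces V0=12.0524.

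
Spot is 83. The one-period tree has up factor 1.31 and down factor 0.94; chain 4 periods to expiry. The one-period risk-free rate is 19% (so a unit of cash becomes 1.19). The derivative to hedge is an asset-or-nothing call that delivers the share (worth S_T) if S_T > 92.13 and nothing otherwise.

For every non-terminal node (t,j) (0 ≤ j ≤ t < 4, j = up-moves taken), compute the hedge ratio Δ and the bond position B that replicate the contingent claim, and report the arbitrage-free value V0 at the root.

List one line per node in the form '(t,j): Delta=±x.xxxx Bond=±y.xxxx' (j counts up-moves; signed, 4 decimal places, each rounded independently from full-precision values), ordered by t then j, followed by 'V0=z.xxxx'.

(0,0): Delta=1.3553 Bond=-33.9964
(1,0): Delta=1.9026 Bond=-83.1590
(1,1): Delta=1.1667 Bond=-19.9582
(2,0): Delta=2.6335 Bond=-152.5622
(2,1): Delta=1.6509 Bond=-73.2298
(2,2): Delta=1.0000 Bond=0.0000
(3,0): Delta=0.0000 Bond=0.0000
(3,1): Delta=3.5405 Bond=-268.6925
(3,2): Delta=1.0000 Bond=0.0000
(3,3): Delta=1.0000 Bond=0.0000
V0=78.4902

Under the risk-neutral measure, an up-move has probability p* = (R−d)/(u−d) = 0.6757 and values discount at R = 1.19.
Terminal payoffs: V(4,0)=0.0000, V(4,1)=0.0000, V(4,2)=125.8567, V(4,3)=175.3961, V(4,4)=244.4349
  t=3,j=0: stock 68.9385 → up 90.3094 (V=0.0000), down 64.8022 (V=0.0000). Price 0.0000; hedge Δ=0.0000, bond B=0.0000.
  t=3,j=1: stock 96.0738 → up 125.8567 (V=125.8567), down 90.3094 (V=0.0000). Price 71.4608; hedge Δ=3.5405, bond B=-268.6925.
  t=3,j=2: stock 133.8901 → up 175.3961 (V=175.3961), down 125.8567 (V=125.8567). Price 133.8901; hedge Δ=1.0000, bond B=0.0000.
  t=3,j=3: stock 186.5916 → up 244.4349 (V=244.4349), down 175.3961 (V=175.3961). Price 186.5916; hedge Δ=1.0000, bond B=0.0000.
  t=2,j=0: stock 73.3388 → up 96.0738 (V=71.4608), down 68.9385 (V=0.0000). Price 40.5750; hedge Δ=2.6335, bond B=-152.5622.
  t=2,j=1: stock 102.2062 → up 133.8901 (V=133.8901), down 96.0738 (V=71.4608). Price 95.4981; hedge Δ=1.6509, bond B=-73.2298.
  t=2,j=2: stock 142.4363 → up 186.5916 (V=186.5916), down 133.8901 (V=133.8901). Price 142.4363; hedge Δ=1.0000, bond B=0.0000.
  t=1,j=0: stock 78.0200 → up 102.2062 (V=95.4981), down 73.3388 (V=40.5750). Price 65.2817; hedge Δ=1.9026, bond B=-83.1590.
  t=1,j=1: stock 108.7300 → up 142.4363 (V=142.4363), down 102.2062 (V=95.4981). Price 106.9018; hedge Δ=1.1667, bond B=-19.9582.
  t=0,j=0: stock 83.0000 → up 108.7300 (V=106.9018), down 78.0200 (V=65.2817). Price 78.4902; hedge Δ=1.3553, bond B=-33.9964.
The time-0 hedge costs 78.4902, which is the no-arbitrage price.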